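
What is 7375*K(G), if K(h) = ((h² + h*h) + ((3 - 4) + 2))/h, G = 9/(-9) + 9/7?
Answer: 420375/14 ≈ 30027.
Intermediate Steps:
G = 2/7 (G = 9*(-⅑) + 9*(⅐) = -1 + 9/7 = 2/7 ≈ 0.28571)
K(h) = (1 + 2*h²)/h (K(h) = ((h² + h²) + (-1 + 2))/h = (2*h² + 1)/h = (1 + 2*h²)/h)
7375*K(G) = 7375*(1/(2/7) + 2*(2/7)) = 7375*(7/2 + 4/7) = 7375*(57/14) = 420375/14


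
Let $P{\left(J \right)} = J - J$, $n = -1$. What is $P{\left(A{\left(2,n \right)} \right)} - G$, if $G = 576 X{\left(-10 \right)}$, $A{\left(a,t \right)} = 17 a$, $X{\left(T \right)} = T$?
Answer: $5760$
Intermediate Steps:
$P{\left(J \right)} = 0$
$G = -5760$ ($G = 576 \left(-10\right) = -5760$)
$P{\left(A{\left(2,n \right)} \right)} - G = 0 - -5760 = 0 + 5760 = 5760$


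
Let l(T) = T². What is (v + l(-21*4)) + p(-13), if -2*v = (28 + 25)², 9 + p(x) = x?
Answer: 11259/2 ≈ 5629.5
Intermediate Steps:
p(x) = -9 + x
v = -2809/2 (v = -(28 + 25)²/2 = -½*53² = -½*2809 = -2809/2 ≈ -1404.5)
(v + l(-21*4)) + p(-13) = (-2809/2 + (-21*4)²) + (-9 - 13) = (-2809/2 + (-84)²) - 22 = (-2809/2 + 7056) - 22 = 11303/2 - 22 = 11259/2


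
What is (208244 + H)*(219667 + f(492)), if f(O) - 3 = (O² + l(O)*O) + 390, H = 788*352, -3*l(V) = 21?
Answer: 222744181600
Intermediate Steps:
l(V) = -7 (l(V) = -⅓*21 = -7)
H = 277376
f(O) = 393 + O² - 7*O (f(O) = 3 + ((O² - 7*O) + 390) = 3 + (390 + O² - 7*O) = 393 + O² - 7*O)
(208244 + H)*(219667 + f(492)) = (208244 + 277376)*(219667 + (393 + 492² - 7*492)) = 485620*(219667 + (393 + 242064 - 3444)) = 485620*(219667 + 239013) = 485620*458680 = 222744181600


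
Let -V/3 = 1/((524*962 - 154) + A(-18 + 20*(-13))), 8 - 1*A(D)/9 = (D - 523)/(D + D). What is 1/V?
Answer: -93406709/556 ≈ -1.6800e+5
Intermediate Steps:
A(D) = 72 - 9*(-523 + D)/(2*D) (A(D) = 72 - 9*(D - 523)/(D + D) = 72 - 9*(-523 + D)/(2*D))
V = -556/93406709 (V = -3/((524*962 - 154) + 9*(523 + 15*(-18 + 20*(-13)))/(2*(-18 + 20*(-13)))) = -3/((504088 - 154) + 9*(523 + 15*(-18 - 260))/(2*(-18 - 260))) = -3/(503934 + (9/2)*(523 + 15*(-278))/(-278)) = -3/(503934 + (9/2)*(-1/278)*(523 - 4170)) = -3/(503934 + (9/2)*(-1/278)*(-3647)) = -3/(503934 + 32823/556) = -3/280220127/556 = -3*556/280220127 = -556/93406709 ≈ -5.9525e-6)
1/V = 1/(-556/93406709) = -93406709/556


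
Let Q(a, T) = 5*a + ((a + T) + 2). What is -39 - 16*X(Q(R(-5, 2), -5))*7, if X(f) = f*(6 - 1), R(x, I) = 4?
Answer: -11799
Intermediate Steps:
Q(a, T) = 2 + T + 6*a (Q(a, T) = 5*a + ((T + a) + 2) = 5*a + (2 + T + a) = 2 + T + 6*a)
X(f) = 5*f (X(f) = f*5 = 5*f)
-39 - 16*X(Q(R(-5, 2), -5))*7 = -39 - 16*5*(2 - 5 + 6*4)*7 = -39 - 16*5*(2 - 5 + 24)*7 = -39 - 16*5*21*7 = -39 - 1680*7 = -39 - 16*735 = -39 - 11760 = -11799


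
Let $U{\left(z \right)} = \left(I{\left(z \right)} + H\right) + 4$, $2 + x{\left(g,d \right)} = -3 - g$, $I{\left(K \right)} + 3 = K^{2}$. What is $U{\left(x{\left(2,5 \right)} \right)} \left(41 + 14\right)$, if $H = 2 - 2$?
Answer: $2750$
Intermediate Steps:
$I{\left(K \right)} = -3 + K^{2}$
$H = 0$
$x{\left(g,d \right)} = -5 - g$ ($x{\left(g,d \right)} = -2 - \left(3 + g\right) = -5 - g$)
$U{\left(z \right)} = 1 + z^{2}$ ($U{\left(z \right)} = \left(\left(-3 + z^{2}\right) + 0\right) + 4 = \left(-3 + z^{2}\right) + 4 = 1 + z^{2}$)
$U{\left(x{\left(2,5 \right)} \right)} \left(41 + 14\right) = \left(1 + \left(-5 - 2\right)^{2}\right) \left(41 + 14\right) = \left(1 + \left(-5 - 2\right)^{2}\right) 55 = \left(1 + \left(-7\right)^{2}\right) 55 = \left(1 + 49\right) 55 = 50 \cdot 55 = 2750$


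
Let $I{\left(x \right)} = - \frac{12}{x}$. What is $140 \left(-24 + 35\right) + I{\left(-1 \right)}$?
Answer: $1552$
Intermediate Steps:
$140 \left(-24 + 35\right) + I{\left(-1 \right)} = 140 \left(-24 + 35\right) - \frac{12}{-1} = 140 \cdot 11 - -12 = 1540 + 12 = 1552$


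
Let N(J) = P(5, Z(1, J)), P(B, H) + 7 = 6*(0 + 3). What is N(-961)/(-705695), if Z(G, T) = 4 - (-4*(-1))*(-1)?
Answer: -11/705695 ≈ -1.5587e-5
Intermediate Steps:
Z(G, T) = 8 (Z(G, T) = 4 - 4*(-1) = 4 - 1*(-4) = 4 + 4 = 8)
P(B, H) = 11 (P(B, H) = -7 + 6*(0 + 3) = -7 + 6*3 = -7 + 18 = 11)
N(J) = 11
N(-961)/(-705695) = 11/(-705695) = 11*(-1/705695) = -11/705695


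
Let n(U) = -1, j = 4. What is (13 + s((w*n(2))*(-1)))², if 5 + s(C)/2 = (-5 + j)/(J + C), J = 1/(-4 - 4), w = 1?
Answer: 25/49 ≈ 0.51020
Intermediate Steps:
J = -⅛ (J = 1/(-8) = -⅛ ≈ -0.12500)
s(C) = -10 - 2/(-⅛ + C) (s(C) = -10 + 2*((-5 + 4)/(-⅛ + C)) = -10 + 2*(-1/(-⅛ + C)) = -10 - 2/(-⅛ + C))
(13 + s((w*n(2))*(-1)))² = (13 + 2*(-3 - 40*1*(-1)*(-1))/(-1 + 8*((1*(-1))*(-1))))² = (13 + 2*(-3 - (-40)*(-1))/(-1 + 8*(-1*(-1))))² = (13 + 2*(-3 - 40*1)/(-1 + 8*1))² = (13 + 2*(-3 - 40)/(-1 + 8))² = (13 + 2*(-43)/7)² = (13 + 2*(⅐)*(-43))² = (13 - 86/7)² = (5/7)² = 25/49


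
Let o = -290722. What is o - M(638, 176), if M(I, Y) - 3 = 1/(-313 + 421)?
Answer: -31398301/108 ≈ -2.9073e+5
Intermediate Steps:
M(I, Y) = 325/108 (M(I, Y) = 3 + 1/(-313 + 421) = 3 + 1/108 = 325/108)
o - M(638, 176) = -290722 - 1*325/108 = -290722 - 325/108 = -31398301/108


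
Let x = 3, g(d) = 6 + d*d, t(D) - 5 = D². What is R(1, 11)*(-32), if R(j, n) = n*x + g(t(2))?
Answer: -3840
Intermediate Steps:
t(D) = 5 + D²
g(d) = 6 + d²
R(j, n) = 87 + 3*n (R(j, n) = n*3 + (6 + (5 + 2²)²) = 3*n + (6 + (5 + 4)²) = 3*n + (6 + 9²) = 3*n + (6 + 81) = 3*n + 87 = 87 + 3*n)
R(1, 11)*(-32) = (87 + 3*11)*(-32) = (87 + 33)*(-32) = 120*(-32) = -3840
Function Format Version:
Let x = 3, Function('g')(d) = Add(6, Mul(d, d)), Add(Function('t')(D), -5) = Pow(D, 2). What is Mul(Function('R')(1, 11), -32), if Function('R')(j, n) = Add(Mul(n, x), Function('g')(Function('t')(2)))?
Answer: -3840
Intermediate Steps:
Function('t')(D) = Add(5, Pow(D, 2))
Function('g')(d) = Add(6, Pow(d, 2))
Function('R')(j, n) = Add(87, Mul(3, n)) (Function('R')(j, n) = Add(Mul(n, 3), Add(6, Pow(Add(5, Pow(2, 2)), 2))) = Add(Mul(3, n), Add(6, Pow(Add(5, 4), 2))) = Add(Mul(3, n), Add(6, Pow(9, 2))) = Add(Mul(3, n), Add(6, 81)) = Add(Mul(3, n), 87) = Add(87, Mul(3, n)))
Mul(Function('R')(1, 11), -32) = Mul(Add(87, Mul(3, 11)), -32) = Mul(Add(87, 33), -32) = Mul(120, -32) = -3840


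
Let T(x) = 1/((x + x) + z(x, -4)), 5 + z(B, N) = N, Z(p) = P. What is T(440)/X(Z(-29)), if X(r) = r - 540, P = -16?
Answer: -1/484276 ≈ -2.0649e-6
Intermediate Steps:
Z(p) = -16
z(B, N) = -5 + N
X(r) = -540 + r
T(x) = 1/(-9 + 2*x) (T(x) = 1/((x + x) + (-5 - 4)) = 1/(2*x - 9) = 1/(-9 + 2*x))
T(440)/X(Z(-29)) = 1/((-9 + 2*440)*(-540 - 16)) = 1/((-9 + 880)*(-556)) = -1/556/871 = (1/871)*(-1/556) = -1/484276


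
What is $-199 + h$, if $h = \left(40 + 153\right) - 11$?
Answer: $-17$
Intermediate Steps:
$h = 182$ ($h = 193 - 11 = 182$)
$-199 + h = -199 + 182 = -17$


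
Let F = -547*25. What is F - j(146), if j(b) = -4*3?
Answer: -13663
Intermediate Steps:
j(b) = -12
F = -13675
F - j(146) = -13675 - 1*(-12) = -13675 + 12 = -13663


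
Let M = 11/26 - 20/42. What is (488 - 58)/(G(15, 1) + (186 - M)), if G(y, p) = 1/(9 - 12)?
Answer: 78260/33801 ≈ 2.3153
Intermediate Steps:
M = -29/546 (M = 11*(1/26) - 20*1/42 = 11/26 - 10/21 = -29/546 ≈ -0.053114)
G(y, p) = -⅓ (G(y, p) = 1/(-3) = -⅓)
(488 - 58)/(G(15, 1) + (186 - M)) = (488 - 58)/(-⅓ + (186 - 1*(-29/546))) = 430/(-⅓ + (186 + 29/546)) = 430/(-⅓ + 101585/546) = 430/(33801/182) = 430*(182/33801) = 78260/33801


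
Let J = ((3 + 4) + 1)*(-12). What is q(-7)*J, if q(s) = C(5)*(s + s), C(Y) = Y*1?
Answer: 6720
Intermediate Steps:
C(Y) = Y
q(s) = 10*s (q(s) = 5*(s + s) = 5*(2*s) = 10*s)
J = -96 (J = (7 + 1)*(-12) = 8*(-12) = -96)
q(-7)*J = (10*(-7))*(-96) = -70*(-96) = 6720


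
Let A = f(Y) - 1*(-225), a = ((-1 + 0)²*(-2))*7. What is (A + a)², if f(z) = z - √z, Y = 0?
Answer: 44521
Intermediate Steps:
f(z) = z - √z
a = -14 (a = ((-1)²*(-2))*7 = (1*(-2))*7 = -2*7 = -14)
A = 225 (A = (0 - √0) - 1*(-225) = (0 - 1*0) + 225 = (0 + 0) + 225 = 0 + 225 = 225)
(A + a)² = (225 - 14)² = 211² = 44521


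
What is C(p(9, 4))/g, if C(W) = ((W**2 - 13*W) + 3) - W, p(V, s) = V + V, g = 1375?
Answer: 3/55 ≈ 0.054545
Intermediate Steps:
p(V, s) = 2*V
C(W) = 3 + W**2 - 14*W (C(W) = (3 + W**2 - 13*W) - W = 3 + W**2 - 14*W)
C(p(9, 4))/g = (3 + (2*9)**2 - 28*9)/1375 = (3 + 18**2 - 14*18)*(1/1375) = (3 + 324 - 252)*(1/1375) = 75*(1/1375) = 3/55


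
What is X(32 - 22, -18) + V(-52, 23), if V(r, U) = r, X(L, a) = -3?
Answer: -55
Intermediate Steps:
X(32 - 22, -18) + V(-52, 23) = -3 - 52 = -55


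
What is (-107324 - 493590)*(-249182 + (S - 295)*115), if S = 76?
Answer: 164870971438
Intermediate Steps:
(-107324 - 493590)*(-249182 + (S - 295)*115) = (-107324 - 493590)*(-249182 + (76 - 295)*115) = -600914*(-249182 - 219*115) = -600914*(-249182 - 25185) = -600914*(-274367) = 164870971438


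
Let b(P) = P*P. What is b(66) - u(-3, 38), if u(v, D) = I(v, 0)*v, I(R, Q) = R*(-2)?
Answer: 4374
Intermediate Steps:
I(R, Q) = -2*R
b(P) = P²
u(v, D) = -2*v² (u(v, D) = (-2*v)*v = -2*v²)
b(66) - u(-3, 38) = 66² - (-2)*(-3)² = 4356 - (-2)*9 = 4356 - 1*(-18) = 4356 + 18 = 4374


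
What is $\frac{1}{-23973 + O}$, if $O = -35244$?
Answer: $- \frac{1}{59217} \approx -1.6887 \cdot 10^{-5}$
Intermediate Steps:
$\frac{1}{-23973 + O} = \frac{1}{-23973 - 35244} = \frac{1}{-59217} = - \frac{1}{59217}$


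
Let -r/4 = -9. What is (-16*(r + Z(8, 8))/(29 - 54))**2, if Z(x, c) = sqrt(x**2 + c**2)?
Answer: 364544/625 + 147456*sqrt(2)/625 ≈ 916.92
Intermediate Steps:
r = 36 (r = -4*(-9) = 36)
Z(x, c) = sqrt(c**2 + x**2)
(-16*(r + Z(8, 8))/(29 - 54))**2 = (-16*(36 + sqrt(8**2 + 8**2))/(29 - 54))**2 = (-16*(36 + sqrt(64 + 64))/(-25))**2 = (-16*(36 + sqrt(128))*(-1)/25)**2 = (-16*(36 + 8*sqrt(2))*(-1)/25)**2 = (-16*(-36/25 - 8*sqrt(2)/25))**2 = (576/25 + 128*sqrt(2)/25)**2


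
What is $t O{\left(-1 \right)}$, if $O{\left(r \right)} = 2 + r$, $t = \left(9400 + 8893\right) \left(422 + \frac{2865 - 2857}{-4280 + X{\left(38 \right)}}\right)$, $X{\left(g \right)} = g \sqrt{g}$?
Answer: $\frac{17623418064846}{2282941} - \frac{695134 \sqrt{38}}{2282941} \approx 7.7196 \cdot 10^{6}$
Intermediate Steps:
$X{\left(g \right)} = g^{\frac{3}{2}}$
$t = 7719646 + \frac{146344}{-4280 + 38 \sqrt{38}}$ ($t = \left(9400 + 8893\right) \left(422 + \frac{2865 - 2857}{-4280 + 38^{\frac{3}{2}}}\right) = 18293 \left(422 + \frac{8}{-4280 + 38 \sqrt{38}}\right) = 7719646 + \frac{146344}{-4280 + 38 \sqrt{38}} \approx 7.7196 \cdot 10^{6}$)
$t O{\left(-1 \right)} = \left(\frac{17623418064846}{2282941} - \frac{695134 \sqrt{38}}{2282941}\right) \left(2 - 1\right) = \left(\frac{17623418064846}{2282941} - \frac{695134 \sqrt{38}}{2282941}\right) 1 = \frac{17623418064846}{2282941} - \frac{695134 \sqrt{38}}{2282941}$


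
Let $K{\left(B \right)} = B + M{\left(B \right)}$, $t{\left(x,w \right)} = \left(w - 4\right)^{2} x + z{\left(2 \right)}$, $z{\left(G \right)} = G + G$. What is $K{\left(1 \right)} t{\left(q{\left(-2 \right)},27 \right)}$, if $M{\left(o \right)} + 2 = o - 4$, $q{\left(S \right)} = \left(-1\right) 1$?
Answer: $2100$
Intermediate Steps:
$q{\left(S \right)} = -1$
$z{\left(G \right)} = 2 G$
$M{\left(o \right)} = -6 + o$ ($M{\left(o \right)} = -2 + \left(o - 4\right) = -2 + \left(-4 + o\right) = -6 + o$)
$t{\left(x,w \right)} = 4 + x \left(-4 + w\right)^{2}$ ($t{\left(x,w \right)} = \left(w - 4\right)^{2} x + 2 \cdot 2 = \left(-4 + w\right)^{2} x + 4 = x \left(-4 + w\right)^{2} + 4 = 4 + x \left(-4 + w\right)^{2}$)
$K{\left(B \right)} = -6 + 2 B$ ($K{\left(B \right)} = B + \left(-6 + B\right) = -6 + 2 B$)
$K{\left(1 \right)} t{\left(q{\left(-2 \right)},27 \right)} = \left(-6 + 2 \cdot 1\right) \left(4 - \left(-4 + 27\right)^{2}\right) = \left(-6 + 2\right) \left(4 - 23^{2}\right) = - 4 \left(4 - 529\right) = \left(-4\right) \left(-525\right) = 2100$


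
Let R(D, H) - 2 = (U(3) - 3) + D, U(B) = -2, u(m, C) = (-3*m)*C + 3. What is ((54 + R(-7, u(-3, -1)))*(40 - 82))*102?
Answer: -188496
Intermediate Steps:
u(m, C) = 3 - 3*C*m (u(m, C) = -3*C*m + 3 = 3 - 3*C*m)
R(D, H) = -3 + D (R(D, H) = 2 + ((-2 - 3) + D) = 2 + (-5 + D) = -3 + D)
((54 + R(-7, u(-3, -1)))*(40 - 82))*102 = ((54 + (-3 - 7))*(40 - 82))*102 = ((54 - 10)*(-42))*102 = (44*(-42))*102 = -1848*102 = -188496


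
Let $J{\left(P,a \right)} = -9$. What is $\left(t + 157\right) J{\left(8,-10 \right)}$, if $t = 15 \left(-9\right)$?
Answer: $-198$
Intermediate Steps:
$t = -135$
$\left(t + 157\right) J{\left(8,-10 \right)} = \left(-135 + 157\right) \left(-9\right) = 22 \left(-9\right) = -198$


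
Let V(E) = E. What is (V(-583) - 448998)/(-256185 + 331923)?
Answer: -449581/75738 ≈ -5.9360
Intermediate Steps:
(V(-583) - 448998)/(-256185 + 331923) = (-583 - 448998)/(-256185 + 331923) = -449581/75738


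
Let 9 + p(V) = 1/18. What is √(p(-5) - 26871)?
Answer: I*√967678/6 ≈ 163.95*I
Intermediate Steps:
p(V) = -161/18 (p(V) = -9 + 1/18 = -161/18)
√(p(-5) - 26871) = √(-161/18 - 26871) = √(-483839/18) = I*√967678/6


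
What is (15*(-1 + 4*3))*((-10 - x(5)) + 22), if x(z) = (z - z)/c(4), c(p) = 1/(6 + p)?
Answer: 1980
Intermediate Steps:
x(z) = 0 (x(z) = (z - z)/(1/(6 + 4)) = 0/(1/10) = 0*10 = 0)
(15*(-1 + 4*3))*((-10 - x(5)) + 22) = (15*(-1 + 4*3))*((-10 - 1*0) + 22) = (15*(-1 + 12))*((-10 + 0) + 22) = (15*11)*(-10 + 22) = 165*12 = 1980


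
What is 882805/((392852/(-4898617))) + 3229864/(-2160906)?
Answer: -424767737341010579/38587101996 ≈ -1.1008e+7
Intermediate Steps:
882805/((392852/(-4898617))) + 3229864/(-2160906) = 882805/((392852*(-1/4898617))) + 3229864*(-1/2160906) = 882805/(-392852/4898617) - 146812/98223 = 882805*(-4898617/392852) - 146812/98223 = -4324523580685/392852 - 146812/98223 = -424767737341010579/38587101996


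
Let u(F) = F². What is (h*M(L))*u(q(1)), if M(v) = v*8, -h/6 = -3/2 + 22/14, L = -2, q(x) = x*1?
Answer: 48/7 ≈ 6.8571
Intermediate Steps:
q(x) = x
h = -3/7 (h = -6*(-3/2 + 22/14) = -6*(-3*½ + 22*(1/14)) = -6*(-3/2 + 11/7) = -6*1/14 = -3/7 ≈ -0.42857)
M(v) = 8*v
(h*M(L))*u(q(1)) = -24*(-2)/7*1² = -3/7*(-16)*1 = (48/7)*1 = 48/7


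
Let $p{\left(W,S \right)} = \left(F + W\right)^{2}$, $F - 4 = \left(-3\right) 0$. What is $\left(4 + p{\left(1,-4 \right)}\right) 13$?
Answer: $377$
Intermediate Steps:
$F = 4$ ($F = 4 - 0 = 4 + 0 = 4$)
$p{\left(W,S \right)} = \left(4 + W\right)^{2}$
$\left(4 + p{\left(1,-4 \right)}\right) 13 = \left(4 + \left(4 + 1\right)^{2}\right) 13 = \left(4 + 5^{2}\right) 13 = \left(4 + 25\right) 13 = 29 \cdot 13 = 377$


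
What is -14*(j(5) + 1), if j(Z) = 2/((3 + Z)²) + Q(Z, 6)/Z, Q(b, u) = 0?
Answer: -231/16 ≈ -14.438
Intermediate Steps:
j(Z) = 2/(3 + Z)² (j(Z) = 2/((3 + Z)²) + 0/Z = 2/(3 + Z)² + 0 = 2/(3 + Z)²)
-14*(j(5) + 1) = -14*(2/(3 + 5)² + 1) = -14*(2/8² + 1) = -14*(2*(1/64) + 1) = -14*(1/32 + 1) = -14*33/32 = -231/16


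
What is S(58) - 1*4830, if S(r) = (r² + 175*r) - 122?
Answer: 8562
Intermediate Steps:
S(r) = -122 + r² + 175*r
S(58) - 1*4830 = (-122 + 58² + 175*58) - 1*4830 = (-122 + 3364 + 10150) - 4830 = 13392 - 4830 = 8562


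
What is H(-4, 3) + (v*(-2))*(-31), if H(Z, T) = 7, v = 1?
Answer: 69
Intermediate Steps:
H(-4, 3) + (v*(-2))*(-31) = 7 + (1*(-2))*(-31) = 7 - 2*(-31) = 7 + 62 = 69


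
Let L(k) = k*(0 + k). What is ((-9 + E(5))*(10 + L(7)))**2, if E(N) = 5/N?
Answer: 222784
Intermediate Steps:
L(k) = k**2 (L(k) = k*k = k**2)
((-9 + E(5))*(10 + L(7)))**2 = ((-9 + 5/5)*(10 + 7**2))**2 = ((-9 + 5*(1/5))*(10 + 49))**2 = ((-9 + 1)*59)**2 = (-8*59)**2 = (-472)**2 = 222784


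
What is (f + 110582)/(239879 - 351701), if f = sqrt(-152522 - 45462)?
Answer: -55291/55911 - 2*I*sqrt(12374)/55911 ≈ -0.98891 - 0.0039791*I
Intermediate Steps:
f = 4*I*sqrt(12374) (f = sqrt(-197984) = 4*I*sqrt(12374) ≈ 444.95*I)
(f + 110582)/(239879 - 351701) = (4*I*sqrt(12374) + 110582)/(239879 - 351701) = (110582 + 4*I*sqrt(12374))/(-111822) = (110582 + 4*I*sqrt(12374))*(-1/111822) = -55291/55911 - 2*I*sqrt(12374)/55911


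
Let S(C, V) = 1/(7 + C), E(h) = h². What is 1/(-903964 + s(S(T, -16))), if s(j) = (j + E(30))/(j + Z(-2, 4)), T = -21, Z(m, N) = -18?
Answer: -253/228715491 ≈ -1.1062e-6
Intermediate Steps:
s(j) = (900 + j)/(-18 + j) (s(j) = (j + 30²)/(j - 18) = (j + 900)/(-18 + j) = (900 + j)/(-18 + j))
1/(-903964 + s(S(T, -16))) = 1/(-903964 + (900 + 1/(7 - 21))/(-18 + 1/(7 - 21))) = 1/(-903964 + (900 + 1/(-14))/(-18 + 1/(-14))) = 1/(-903964 + (900 - 1/14)/(-18 - 1/14)) = 1/(-903964 + (12599/14)/(-253/14)) = 1/(-903964 - 14/253*12599/14) = 1/(-903964 - 12599/253) = 1/(-228715491/253) = -253/228715491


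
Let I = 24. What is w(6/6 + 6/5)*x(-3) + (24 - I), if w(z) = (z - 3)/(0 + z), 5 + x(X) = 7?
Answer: -8/11 ≈ -0.72727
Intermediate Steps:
x(X) = 2 (x(X) = -5 + 7 = 2)
w(z) = (-3 + z)/z
w(6/6 + 6/5)*x(-3) + (24 - I) = ((-3 + (6/6 + 6/5))/(6/6 + 6/5))*2 + (24 - 1*24) = ((-3 + (6*(⅙) + 6*(⅕)))/(6*(⅙) + 6*(⅕)))*2 + (24 - 24) = ((-3 + (1 + 6/5))/(1 + 6/5))*2 + 0 = ((-3 + 11/5)/(11/5))*2 + 0 = ((5/11)*(-⅘))*2 + 0 = -4/11*2 + 0 = -8/11 + 0 = -8/11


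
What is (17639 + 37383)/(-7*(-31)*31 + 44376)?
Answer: 55022/51103 ≈ 1.0767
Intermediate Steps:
(17639 + 37383)/(-7*(-31)*31 + 44376) = 55022/(217*31 + 44376) = 55022/(6727 + 44376) = 55022/51103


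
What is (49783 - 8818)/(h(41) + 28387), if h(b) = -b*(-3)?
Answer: 8193/5702 ≈ 1.4369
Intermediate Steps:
h(b) = 3*b (h(b) = -(-3)*b = 3*b)
(49783 - 8818)/(h(41) + 28387) = (49783 - 8818)/(3*41 + 28387) = 40965/(123 + 28387) = 40965/28510 = 40965*(1/28510) = 8193/5702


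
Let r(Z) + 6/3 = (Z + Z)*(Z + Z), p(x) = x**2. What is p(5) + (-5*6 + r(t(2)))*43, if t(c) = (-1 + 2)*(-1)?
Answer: -1179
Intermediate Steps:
t(c) = -1 (t(c) = 1*(-1) = -1)
r(Z) = -2 + 4*Z**2 (r(Z) = -2 + (Z + Z)*(Z + Z) = -2 + (2*Z)*(2*Z) = -2 + 4*Z**2)
p(5) + (-5*6 + r(t(2)))*43 = 5**2 + (-5*6 + (-2 + 4*(-1)**2))*43 = 25 + (-30 + (-2 + 4*1))*43 = 25 + (-30 + (-2 + 4))*43 = 25 + (-30 + 2)*43 = 25 - 28*43 = 25 - 1204 = -1179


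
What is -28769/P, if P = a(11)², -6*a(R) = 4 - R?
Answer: -1035684/49 ≈ -21136.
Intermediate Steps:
a(R) = -⅔ + R/6 (a(R) = -(4 - R)/6 = -⅔ + R/6)
P = 49/36 (P = (-⅔ + (⅙)*11)² = (-⅔ + 11/6)² = (7/6)² = 49/36 ≈ 1.3611)
-28769/P = -28769/49/36 = -28769*36/49 = -1035684/49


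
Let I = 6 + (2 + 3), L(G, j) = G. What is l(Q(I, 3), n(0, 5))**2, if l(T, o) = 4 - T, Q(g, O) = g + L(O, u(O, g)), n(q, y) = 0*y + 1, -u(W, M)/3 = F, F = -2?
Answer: 100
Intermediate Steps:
u(W, M) = 6 (u(W, M) = -3*(-2) = 6)
I = 11 (I = 6 + 5 = 11)
n(q, y) = 1 (n(q, y) = 0 + 1 = 1)
Q(g, O) = O + g (Q(g, O) = g + O = O + g)
l(Q(I, 3), n(0, 5))**2 = (4 - (3 + 11))**2 = (4 - 1*14)**2 = (4 - 14)**2 = (-10)**2 = 100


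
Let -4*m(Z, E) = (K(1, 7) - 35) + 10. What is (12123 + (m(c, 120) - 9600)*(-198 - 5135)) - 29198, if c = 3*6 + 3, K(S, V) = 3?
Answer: 102300787/2 ≈ 5.1150e+7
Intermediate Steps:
c = 21 (c = 18 + 3 = 21)
m(Z, E) = 11/2 (m(Z, E) = -((3 - 35) + 10)/4 = -(-32 + 10)/4 = -¼*(-22) = 11/2)
(12123 + (m(c, 120) - 9600)*(-198 - 5135)) - 29198 = (12123 + (11/2 - 9600)*(-198 - 5135)) - 29198 = (12123 - 19189/2*(-5333)) - 29198 = (12123 + 102334937/2) - 29198 = 102359183/2 - 29198 = 102300787/2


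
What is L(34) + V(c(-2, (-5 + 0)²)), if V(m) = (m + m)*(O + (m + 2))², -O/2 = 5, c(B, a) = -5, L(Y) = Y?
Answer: -1656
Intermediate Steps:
O = -10 (O = -2*5 = -10)
V(m) = 2*m*(-8 + m)² (V(m) = (m + m)*(-10 + (m + 2))² = (2*m)*(-10 + (2 + m))² = (2*m)*(-8 + m)² = 2*m*(-8 + m)²)
L(34) + V(c(-2, (-5 + 0)²)) = 34 + 2*(-5)*(-8 - 5)² = 34 + 2*(-5)*(-13)² = 34 + 2*(-5)*169 = 34 - 1690 = -1656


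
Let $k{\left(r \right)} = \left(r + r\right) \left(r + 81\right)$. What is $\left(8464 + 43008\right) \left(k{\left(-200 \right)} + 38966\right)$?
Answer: $4455725152$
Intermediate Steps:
$k{\left(r \right)} = 2 r \left(81 + r\right)$
$\left(8464 + 43008\right) \left(k{\left(-200 \right)} + 38966\right) = \left(8464 + 43008\right) \left(2 \left(-200\right) \left(81 - 200\right) + 38966\right) = 51472 \left(2 \left(-200\right) \left(-119\right) + 38966\right) = 51472 \left(47600 + 38966\right) = 51472 \cdot 86566 = 4455725152$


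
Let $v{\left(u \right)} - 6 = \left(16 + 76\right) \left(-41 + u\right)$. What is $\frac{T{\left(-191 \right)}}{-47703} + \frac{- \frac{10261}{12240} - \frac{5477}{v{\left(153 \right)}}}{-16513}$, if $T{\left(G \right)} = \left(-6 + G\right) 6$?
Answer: $\frac{82378432224719}{3313526907060720} \approx 0.024861$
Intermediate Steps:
$v{\left(u \right)} = -3766 + 92 u$ ($v{\left(u \right)} = 6 + \left(16 + 76\right) \left(-41 + u\right) = 6 + 92 \left(-41 + u\right) = 6 + \left(-3772 + 92 u\right) = -3766 + 92 u$)
$T{\left(G \right)} = -36 + 6 G$
$\frac{T{\left(-191 \right)}}{-47703} + \frac{- \frac{10261}{12240} - \frac{5477}{v{\left(153 \right)}}}{-16513} = \frac{-36 + 6 \left(-191\right)}{-47703} + \frac{- \frac{10261}{12240} - \frac{5477}{-3766 + 92 \cdot 153}}{-16513} = \left(-36 - 1146\right) \left(- \frac{1}{47703}\right) + \left(\left(-10261\right) \frac{1}{12240} - \frac{5477}{-3766 + 14076}\right) \left(- \frac{1}{16513}\right) = \left(-1182\right) \left(- \frac{1}{47703}\right) + \left(- \frac{10261}{12240} - \frac{5477}{10310}\right) \left(- \frac{1}{16513}\right) = \frac{394}{15901} + \left(- \frac{10261}{12240} - \frac{5477}{10310}\right) \left(- \frac{1}{16513}\right) = \frac{394}{15901} - - \frac{17282939}{208384812720} = \frac{394}{15901} + \frac{17282939}{208384812720} = \frac{82378432224719}{3313526907060720}$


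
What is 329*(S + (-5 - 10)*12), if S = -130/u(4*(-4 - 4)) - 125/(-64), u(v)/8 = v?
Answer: -7476525/128 ≈ -58410.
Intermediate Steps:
u(v) = 8*v
S = 315/128 (S = -130*1/(32*(-4 - 4)) - 125/(-64) = -130/(8*(4*(-8))) - 125*(-1/64) = -130/(8*(-32)) + 125/64 = -130/(-256) + 125/64 = -130*(-1/256) + 125/64 = 65/128 + 125/64 = 315/128 ≈ 2.4609)
329*(S + (-5 - 10)*12) = 329*(315/128 + (-5 - 10)*12) = 329*(315/128 - 15*12) = 329*(315/128 - 180) = 329*(-22725/128) = -7476525/128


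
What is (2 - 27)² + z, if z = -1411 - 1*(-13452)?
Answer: 12666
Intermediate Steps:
z = 12041 (z = -1411 + 13452 = 12041)
(2 - 27)² + z = (2 - 27)² + 12041 = (-25)² + 12041 = 625 + 12041 = 12666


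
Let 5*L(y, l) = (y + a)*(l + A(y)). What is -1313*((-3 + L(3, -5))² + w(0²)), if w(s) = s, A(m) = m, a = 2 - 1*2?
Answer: -579033/25 ≈ -23161.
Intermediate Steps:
a = 0 (a = 2 - 2 = 0)
L(y, l) = y*(l + y)/5 (L(y, l) = ((y + 0)*(l + y))/5 = (y*(l + y))/5 = y*(l + y)/5)
-1313*((-3 + L(3, -5))² + w(0²)) = -1313*((-3 + (⅕)*3*(-5 + 3))² + 0²) = -1313*((-3 + (⅕)*3*(-2))² + 0) = -1313*((-3 - 6/5)² + 0) = -1313*((-21/5)² + 0) = -1313*(441/25 + 0) = -1313*441/25 = -579033/25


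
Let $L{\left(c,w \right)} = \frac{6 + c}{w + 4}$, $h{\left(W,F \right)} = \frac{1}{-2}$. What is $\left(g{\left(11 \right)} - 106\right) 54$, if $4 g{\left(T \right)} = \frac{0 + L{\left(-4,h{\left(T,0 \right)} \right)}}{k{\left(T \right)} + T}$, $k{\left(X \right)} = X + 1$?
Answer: $- \frac{921510}{161} \approx -5723.7$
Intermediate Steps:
$h{\left(W,F \right)} = - \frac{1}{2}$
$k{\left(X \right)} = 1 + X$
$L{\left(c,w \right)} = \frac{6 + c}{4 + w}$
$g{\left(T \right)} = \frac{1}{7 \left(1 + 2 T\right)}$ ($g{\left(T \right)} = \frac{\left(0 + \frac{6 - 4}{4 - \frac{1}{2}}\right) \frac{1}{\left(1 + T\right) + T}}{4} = \frac{\left(0 + \frac{1}{\frac{7}{2}} \cdot 2\right) \frac{1}{1 + 2 T}}{4} = \frac{\left(0 + \frac{2}{7} \cdot 2\right) \frac{1}{1 + 2 T}}{4} = \frac{\left(0 + \frac{4}{7}\right) \frac{1}{1 + 2 T}}{4} = \frac{\frac{4}{7} \frac{1}{1 + 2 T}}{4} = \frac{1}{7 \left(1 + 2 T\right)}$)
$\left(g{\left(11 \right)} - 106\right) 54 = \left(\frac{1}{7 \left(1 + 2 \cdot 11\right)} - 106\right) 54 = \left(\frac{1}{7 \left(1 + 22\right)} - 106\right) 54 = \left(\frac{1}{7 \cdot 23} - 106\right) 54 = \left(\frac{1}{7} \cdot \frac{1}{23} - 106\right) 54 = \left(\frac{1}{161} - 106\right) 54 = \left(- \frac{17065}{161}\right) 54 = - \frac{921510}{161}$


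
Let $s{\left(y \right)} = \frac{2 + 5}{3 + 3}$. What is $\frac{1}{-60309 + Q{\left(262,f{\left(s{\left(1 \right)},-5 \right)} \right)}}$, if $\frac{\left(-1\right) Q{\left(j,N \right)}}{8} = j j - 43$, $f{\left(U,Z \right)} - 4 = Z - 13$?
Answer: $- \frac{1}{609117} \approx -1.6417 \cdot 10^{-6}$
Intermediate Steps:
$s{\left(y \right)} = \frac{7}{6}$
$f{\left(U,Z \right)} = -9 + Z$ ($f{\left(U,Z \right)} = 4 + \left(Z - 13\right) = 4 + \left(-13 + Z\right) = -9 + Z$)
$Q{\left(j,N \right)} = 344 - 8 j^{2}$ ($Q{\left(j,N \right)} = - 8 \left(j j - 43\right) = - 8 \left(j^{2} - 43\right) = - 8 \left(-43 + j^{2}\right) = 344 - 8 j^{2}$)
$\frac{1}{-60309 + Q{\left(262,f{\left(s{\left(1 \right)},-5 \right)} \right)}} = \frac{1}{-60309 + \left(344 - 8 \cdot 262^{2}\right)} = \frac{1}{-60309 + \left(344 - 549152\right)} = \frac{1}{-60309 - 548808} = \frac{1}{-609117} = - \frac{1}{609117}$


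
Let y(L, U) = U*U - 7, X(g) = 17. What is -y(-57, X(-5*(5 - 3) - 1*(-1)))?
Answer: -282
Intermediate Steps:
y(L, U) = -7 + U² (y(L, U) = U² - 7 = -7 + U²)
-y(-57, X(-5*(5 - 3) - 1*(-1))) = -(-7 + 17²) = -(-7 + 289) = -1*282 = -282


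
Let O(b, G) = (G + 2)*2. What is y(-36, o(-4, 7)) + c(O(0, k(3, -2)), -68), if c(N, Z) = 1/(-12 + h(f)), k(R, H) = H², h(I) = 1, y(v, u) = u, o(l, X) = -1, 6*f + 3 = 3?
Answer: -12/11 ≈ -1.0909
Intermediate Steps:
f = 0 (f = -½ + (⅙)*3 = -½ + ½ = 0)
O(b, G) = 4 + 2*G (O(b, G) = (2 + G)*2 = 4 + 2*G)
c(N, Z) = -1/11 (c(N, Z) = 1/(-12 + 1) = 1/(-11) = -1/11)
y(-36, o(-4, 7)) + c(O(0, k(3, -2)), -68) = -1 - 1/11 = -12/11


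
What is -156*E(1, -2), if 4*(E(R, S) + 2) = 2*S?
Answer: 468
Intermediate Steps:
E(R, S) = -2 + S/2 (E(R, S) = -2 + (2*S)/4 = -2 + S/2)
-156*E(1, -2) = -156*(-2 + (½)*(-2)) = -156*(-2 - 1) = -156*(-3) = 468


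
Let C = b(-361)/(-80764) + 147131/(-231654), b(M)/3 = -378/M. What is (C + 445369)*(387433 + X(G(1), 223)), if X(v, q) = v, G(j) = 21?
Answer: 145684837102015213505672/844257327477 ≈ 1.7256e+11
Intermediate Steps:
b(M) = -1134/M (b(M) = 3*(-378/M) = -1134/M)
C = -536248161745/844257327477 (C = -1134/(-361)/(-80764) + 147131/(-231654) = -1134*(-1/361)*(-1/80764) + 147131*(-1/231654) = (1134/361)*(-1/80764) - 147131/231654 = -567/14577902 - 147131/231654 = -536248161745/844257327477 ≈ -0.63517)
(C + 445369)*(387433 + X(G(1), 223)) = (-536248161745/844257327477 + 445369)*(387433 + 21) = (376005505432942268/844257327477)*387454 = 145684837102015213505672/844257327477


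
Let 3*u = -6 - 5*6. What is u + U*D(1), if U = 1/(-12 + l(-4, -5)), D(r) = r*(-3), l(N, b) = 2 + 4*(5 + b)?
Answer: -117/10 ≈ -11.700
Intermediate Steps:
l(N, b) = 22 + 4*b (l(N, b) = 2 + (20 + 4*b) = 22 + 4*b)
u = -12 (u = (-6 - 5*6)/3 = (-6 - 30)/3 = (1/3)*(-36) = -12)
D(r) = -3*r
U = -1/10 (U = 1/(-12 + (22 + 4*(-5))) = 1/(-12 + (22 - 20)) = 1/(-12 + 2) = 1/(-10) = -1/10 ≈ -0.10000)
u + U*D(1) = -12 - (-3)/10 = -12 - 1/10*(-3) = -12 + 3/10 = -117/10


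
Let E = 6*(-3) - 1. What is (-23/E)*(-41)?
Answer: -943/19 ≈ -49.632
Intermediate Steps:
E = -19 (E = -18 - 1 = -19)
(-23/E)*(-41) = (-23/(-19))*(-41) = -1/19*(-23)*(-41) = (23/19)*(-41) = -943/19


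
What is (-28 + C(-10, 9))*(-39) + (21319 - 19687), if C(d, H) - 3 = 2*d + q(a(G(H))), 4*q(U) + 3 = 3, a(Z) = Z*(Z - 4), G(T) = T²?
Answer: 3387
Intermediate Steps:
a(Z) = Z*(-4 + Z)
q(U) = 0 (q(U) = -¾ + (¼)*3 = -¾ + ¾ = 0)
C(d, H) = 3 + 2*d (C(d, H) = 3 + (2*d + 0) = 3 + 2*d)
(-28 + C(-10, 9))*(-39) + (21319 - 19687) = (-28 + (3 + 2*(-10)))*(-39) + (21319 - 19687) = (-28 + (3 - 20))*(-39) + 1632 = (-28 - 17)*(-39) + 1632 = -45*(-39) + 1632 = 1755 + 1632 = 3387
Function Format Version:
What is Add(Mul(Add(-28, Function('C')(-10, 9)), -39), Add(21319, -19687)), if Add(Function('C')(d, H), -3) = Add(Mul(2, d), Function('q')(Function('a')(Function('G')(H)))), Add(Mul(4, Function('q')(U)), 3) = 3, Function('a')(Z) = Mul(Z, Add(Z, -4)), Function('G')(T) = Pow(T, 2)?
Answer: 3387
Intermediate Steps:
Function('a')(Z) = Mul(Z, Add(-4, Z))
Function('q')(U) = 0 (Function('q')(U) = Add(Rational(-3, 4), Mul(Rational(1, 4), 3)) = Add(Rational(-3, 4), Rational(3, 4)) = 0)
Function('C')(d, H) = Add(3, Mul(2, d)) (Function('C')(d, H) = Add(3, Add(Mul(2, d), 0)) = Add(3, Mul(2, d)))
Add(Mul(Add(-28, Function('C')(-10, 9)), -39), Add(21319, -19687)) = Add(Mul(Add(-28, Add(3, Mul(2, -10))), -39), Add(21319, -19687)) = Add(Mul(Add(-28, Add(3, -20)), -39), 1632) = Add(Mul(Add(-28, -17), -39), 1632) = Add(Mul(-45, -39), 1632) = Add(1755, 1632) = 3387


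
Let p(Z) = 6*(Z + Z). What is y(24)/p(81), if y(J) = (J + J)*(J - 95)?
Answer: -284/81 ≈ -3.5062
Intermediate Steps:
p(Z) = 12*Z (p(Z) = 6*(2*Z) = 12*Z)
y(J) = 2*J*(-95 + J) (y(J) = (2*J)*(-95 + J) = 2*J*(-95 + J))
y(24)/p(81) = (2*24*(-95 + 24))/((12*81)) = (2*24*(-71))/972 = -3408*1/972 = -284/81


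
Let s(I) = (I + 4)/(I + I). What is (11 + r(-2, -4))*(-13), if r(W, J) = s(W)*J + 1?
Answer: -182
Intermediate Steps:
s(I) = (4 + I)/(2*I) (s(I) = (4 + I)/((2*I)) = (4 + I)*(1/(2*I)) = (4 + I)/(2*I))
r(W, J) = 1 + J*(4 + W)/(2*W) (r(W, J) = ((4 + W)/(2*W))*J + 1 = J*(4 + W)/(2*W) + 1 = 1 + J*(4 + W)/(2*W))
(11 + r(-2, -4))*(-13) = (11 + (-2 + (1/2)*(-4)*(4 - 2))/(-2))*(-13) = (11 - (-2 + (1/2)*(-4)*2)/2)*(-13) = (11 - (-2 - 4)/2)*(-13) = (11 - 1/2*(-6))*(-13) = (11 + 3)*(-13) = 14*(-13) = -182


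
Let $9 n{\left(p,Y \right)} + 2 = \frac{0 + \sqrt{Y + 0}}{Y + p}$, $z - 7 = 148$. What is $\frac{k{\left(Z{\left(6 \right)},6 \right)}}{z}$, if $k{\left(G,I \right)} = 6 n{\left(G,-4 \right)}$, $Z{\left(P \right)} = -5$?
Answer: $- \frac{4}{465} - \frac{4 i}{4185} \approx -0.0086021 - 0.00095579 i$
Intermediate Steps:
$z = 155$ ($z = 7 + 148 = 155$)
$n{\left(p,Y \right)} = - \frac{2}{9} + \frac{\sqrt{Y}}{9 \left(Y + p\right)}$ ($n{\left(p,Y \right)} = - \frac{2}{9} + \frac{\left(0 + \sqrt{Y + 0}\right) \frac{1}{Y + p}}{9} = - \frac{2}{9} + \frac{\left(0 + \sqrt{Y}\right) \frac{1}{Y + p}}{9} = - \frac{2}{9} + \frac{\sqrt{Y} \frac{1}{Y + p}}{9} = - \frac{2}{9} + \frac{\sqrt{Y}}{9 \left(Y + p\right)}$)
$k{\left(G,I \right)} = \frac{2 \left(8 - 2 G + 2 i\right)}{3 \left(-4 + G\right)}$ ($k{\left(G,I \right)} = 6 \frac{\sqrt{-4} - -8 - 2 G}{9 \left(-4 + G\right)} = 6 \frac{2 i + 8 - 2 G}{9 \left(-4 + G\right)} = 6 \frac{8 - 2 G + 2 i}{9 \left(-4 + G\right)} = \frac{2 \left(8 - 2 G + 2 i\right)}{3 \left(-4 + G\right)}$)
$\frac{k{\left(Z{\left(6 \right)},6 \right)}}{z} = \frac{\frac{4}{3} \frac{1}{-4 - 5} \left(4 + i - -5\right)}{155} = \frac{4 \left(4 + i + 5\right)}{3 \left(-9\right)} \frac{1}{155} = \frac{4}{3} \left(- \frac{1}{9}\right) \left(9 + i\right) \frac{1}{155} = \left(- \frac{4}{3} - \frac{4 i}{27}\right) \frac{1}{155} = - \frac{4}{465} - \frac{4 i}{4185}$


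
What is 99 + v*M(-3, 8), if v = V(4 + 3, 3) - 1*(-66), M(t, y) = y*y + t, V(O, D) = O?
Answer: 4552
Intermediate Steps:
M(t, y) = t + y² (M(t, y) = y² + t = t + y²)
v = 73 (v = (4 + 3) - 1*(-66) = 7 + 66 = 73)
99 + v*M(-3, 8) = 99 + 73*(-3 + 8²) = 99 + 73*(-3 + 64) = 99 + 73*61 = 99 + 4453 = 4552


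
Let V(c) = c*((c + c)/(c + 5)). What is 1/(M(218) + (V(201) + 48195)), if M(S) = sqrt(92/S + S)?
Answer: 9364227387/454981946826382 - 42436*sqrt(10137)/682472920239573 ≈ 2.0575e-5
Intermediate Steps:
M(S) = sqrt(S + 92/S)
V(c) = 2*c**2/(5 + c) (V(c) = c*((2*c)/(5 + c)) = c*(2*c/(5 + c)) = 2*c**2/(5 + c))
1/(M(218) + (V(201) + 48195)) = 1/(sqrt(218 + 92/218) + (2*201**2/(5 + 201) + 48195)) = 1/(sqrt(218 + 92*(1/218)) + (2*40401/206 + 48195)) = 1/(sqrt(218 + 46/109) + (2*40401*(1/206) + 48195)) = 1/(sqrt(23808/109) + (40401/103 + 48195)) = 1/(16*sqrt(10137)/109 + 5004486/103) = 1/(5004486/103 + 16*sqrt(10137)/109)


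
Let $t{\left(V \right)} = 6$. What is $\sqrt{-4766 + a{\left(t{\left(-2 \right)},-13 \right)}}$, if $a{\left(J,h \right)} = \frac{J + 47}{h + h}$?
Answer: $\frac{31 i \sqrt{3354}}{26} \approx 69.051 i$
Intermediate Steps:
$a{\left(J,h \right)} = \frac{47 + J}{2 h}$
$\sqrt{-4766 + a{\left(t{\left(-2 \right)},-13 \right)}} = \sqrt{-4766 + \frac{47 + 6}{2 \left(-13\right)}} = \sqrt{-4766 + \frac{1}{2} \left(- \frac{1}{13}\right) 53} = \sqrt{-4766 - \frac{53}{26}} = \sqrt{- \frac{123969}{26}} = \frac{31 i \sqrt{3354}}{26}$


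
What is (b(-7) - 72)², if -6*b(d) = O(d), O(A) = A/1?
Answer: 180625/36 ≈ 5017.4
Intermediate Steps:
O(A) = A (O(A) = A*1 = A)
b(d) = -d/6
(b(-7) - 72)² = (-⅙*(-7) - 72)² = (7/6 - 72)² = (-425/6)² = 180625/36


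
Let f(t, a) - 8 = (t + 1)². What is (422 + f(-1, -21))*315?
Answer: 135450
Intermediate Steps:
f(t, a) = 8 + (1 + t)² (f(t, a) = 8 + (t + 1)² = 8 + (1 + t)²)
(422 + f(-1, -21))*315 = (422 + (8 + (1 - 1)²))*315 = (422 + (8 + 0²))*315 = (422 + (8 + 0))*315 = (422 + 8)*315 = 430*315 = 135450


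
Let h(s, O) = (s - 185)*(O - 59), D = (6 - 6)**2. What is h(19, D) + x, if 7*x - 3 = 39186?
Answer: 107747/7 ≈ 15392.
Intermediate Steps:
D = 0 (D = 0**2 = 0)
h(s, O) = (-185 + s)*(-59 + O)
x = 39189/7 (x = 3/7 + (1/7)*39186 = 3/7 + 5598 = 39189/7 ≈ 5598.4)
h(19, D) + x = (10915 - 185*0 - 59*19 + 0*19) + 39189/7 = (10915 + 0 - 1121 + 0) + 39189/7 = 9794 + 39189/7 = 107747/7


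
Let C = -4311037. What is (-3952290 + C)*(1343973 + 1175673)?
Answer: -20820658822242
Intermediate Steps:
(-3952290 + C)*(1343973 + 1175673) = (-3952290 - 4311037)*(1343973 + 1175673) = -8263327*2519646 = -20820658822242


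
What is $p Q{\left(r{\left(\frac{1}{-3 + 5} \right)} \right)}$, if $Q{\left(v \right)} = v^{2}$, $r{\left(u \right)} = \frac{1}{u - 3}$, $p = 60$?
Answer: $\frac{48}{5} \approx 9.6$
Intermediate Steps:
$r{\left(u \right)} = \frac{1}{-3 + u}$
$p Q{\left(r{\left(\frac{1}{-3 + 5} \right)} \right)} = 60 \left(\frac{1}{-3 + \frac{1}{-3 + 5}}\right)^{2} = 60 \left(\frac{1}{-3 + \frac{1}{2}}\right)^{2} = 60 \left(\frac{1}{- \frac{5}{2}}\right)^{2} = 60 \left(- \frac{2}{5}\right)^{2} = 60 \cdot \frac{4}{25} = \frac{48}{5}$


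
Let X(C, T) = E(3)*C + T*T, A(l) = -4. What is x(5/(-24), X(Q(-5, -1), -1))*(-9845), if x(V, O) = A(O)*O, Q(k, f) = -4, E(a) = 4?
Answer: -590700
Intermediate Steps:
X(C, T) = T**2 + 4*C (X(C, T) = 4*C + T*T = 4*C + T**2 = T**2 + 4*C)
x(V, O) = -4*O
x(5/(-24), X(Q(-5, -1), -1))*(-9845) = -4*((-1)**2 + 4*(-4))*(-9845) = -4*(1 - 16)*(-9845) = -4*(-15)*(-9845) = 60*(-9845) = -590700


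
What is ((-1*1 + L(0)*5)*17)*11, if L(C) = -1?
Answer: -1122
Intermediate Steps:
((-1*1 + L(0)*5)*17)*11 = ((-1*1 - 1*5)*17)*11 = ((-1 - 5)*17)*11 = -6*17*11 = -102*11 = -1122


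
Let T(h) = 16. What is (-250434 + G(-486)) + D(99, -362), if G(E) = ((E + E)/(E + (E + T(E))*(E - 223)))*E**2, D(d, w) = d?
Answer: -10440881469/41593 ≈ -2.5103e+5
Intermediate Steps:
G(E) = 2*E**3/(E + (-223 + E)*(16 + E)) (G(E) = ((E + E)/(E + (E + 16)*(E - 223)))*E**2 = ((2*E)/(E + (16 + E)*(-223 + E)))*E**2 = ((2*E)/(E + (-223 + E)*(16 + E)))*E**2 = (2*E/(E + (-223 + E)*(16 + E)))*E**2 = 2*E**3/(E + (-223 + E)*(16 + E)))
(-250434 + G(-486)) + D(99, -362) = (-250434 + 2*(-486)**3/(-3568 + (-486)**2 - 206*(-486))) + 99 = (-250434 + 2*(-114791256)/(-3568 + 236196 + 100116)) + 99 = (-250434 + 2*(-114791256)/332744) + 99 = (-250434 + 2*(-114791256)*(1/332744)) + 99 = (-250434 - 28697814/41593) + 99 = -10444999176/41593 + 99 = -10440881469/41593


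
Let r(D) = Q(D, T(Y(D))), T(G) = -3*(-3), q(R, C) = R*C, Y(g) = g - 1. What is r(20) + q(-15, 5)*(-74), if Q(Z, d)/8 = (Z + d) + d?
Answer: 5854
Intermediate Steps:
Y(g) = -1 + g
q(R, C) = C*R
T(G) = 9
Q(Z, d) = 8*Z + 16*d (Q(Z, d) = 8*((Z + d) + d) = 8*(Z + 2*d) = 8*Z + 16*d)
r(D) = 144 + 8*D (r(D) = 8*D + 16*9 = 8*D + 144 = 144 + 8*D)
r(20) + q(-15, 5)*(-74) = (144 + 8*20) + (5*(-15))*(-74) = (144 + 160) - 75*(-74) = 304 + 5550 = 5854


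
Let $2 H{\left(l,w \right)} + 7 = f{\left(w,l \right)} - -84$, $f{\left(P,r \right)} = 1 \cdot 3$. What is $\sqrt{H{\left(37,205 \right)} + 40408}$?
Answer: $16 \sqrt{158} \approx 201.12$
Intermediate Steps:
$f{\left(P,r \right)} = 3$
$H{\left(l,w \right)} = 40$ ($H{\left(l,w \right)} = - \frac{7}{2} + \frac{3 - -84}{2} = - \frac{7}{2} + \frac{3 + 84}{2} = - \frac{7}{2} + \frac{1}{2} \cdot 87 = - \frac{7}{2} + \frac{87}{2} = 40$)
$\sqrt{H{\left(37,205 \right)} + 40408} = \sqrt{40 + 40408} = \sqrt{40448} = 16 \sqrt{158}$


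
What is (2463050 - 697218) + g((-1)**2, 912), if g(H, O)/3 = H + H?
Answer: 1765838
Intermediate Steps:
g(H, O) = 6*H (g(H, O) = 3*(H + H) = 3*(2*H) = 6*H)
(2463050 - 697218) + g((-1)**2, 912) = (2463050 - 697218) + 6*(-1)**2 = 1765832 + 6*1 = 1765832 + 6 = 1765838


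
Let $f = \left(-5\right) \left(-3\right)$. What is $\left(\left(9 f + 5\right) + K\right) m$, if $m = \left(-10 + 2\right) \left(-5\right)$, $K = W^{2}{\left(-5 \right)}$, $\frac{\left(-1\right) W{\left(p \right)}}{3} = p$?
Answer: $14600$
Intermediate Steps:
$W{\left(p \right)} = - 3 p$
$f = 15$
$K = 225$ ($K = \left(\left(-3\right) \left(-5\right)\right)^{2} = 15^{2} = 225$)
$m = 40$ ($m = \left(-8\right) \left(-5\right) = 40$)
$\left(\left(9 f + 5\right) + K\right) m = \left(\left(9 \cdot 15 + 5\right) + 225\right) 40 = \left(\left(135 + 5\right) + 225\right) 40 = \left(140 + 225\right) 40 = 365 \cdot 40 = 14600$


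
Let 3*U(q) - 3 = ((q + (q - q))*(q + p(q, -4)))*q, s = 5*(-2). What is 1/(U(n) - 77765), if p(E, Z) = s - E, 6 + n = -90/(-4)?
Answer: -2/157343 ≈ -1.2711e-5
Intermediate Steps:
n = 33/2 (n = -6 - 90/(-4) = -6 - 90*(-1/4) = -6 + 45/2 = 33/2 ≈ 16.500)
s = -10
p(E, Z) = -10 - E
U(q) = 1 - 10*q**2/3 (U(q) = 1 + (((q + (q - q))*(q + (-10 - q)))*q)/3 = 1 + (((q + 0)*(-10))*q)/3 = 1 + ((q*(-10))*q)/3 = 1 + ((-10*q)*q)/3 = 1 + (-10*q**2)/3 = 1 - 10*q**2/3)
1/(U(n) - 77765) = 1/((1 - 10*(33/2)**2/3) - 77765) = 1/((1 - 10/3*1089/4) - 77765) = 1/((1 - 1815/2) - 77765) = 1/(-1813/2 - 77765) = 1/(-157343/2) = -2/157343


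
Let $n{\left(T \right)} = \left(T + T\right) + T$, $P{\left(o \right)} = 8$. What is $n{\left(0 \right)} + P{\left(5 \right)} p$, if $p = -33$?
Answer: $-264$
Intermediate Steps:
$n{\left(T \right)} = 3 T$ ($n{\left(T \right)} = 2 T + T = 3 T$)
$n{\left(0 \right)} + P{\left(5 \right)} p = 3 \cdot 0 + 8 \left(-33\right) = 0 - 264 = -264$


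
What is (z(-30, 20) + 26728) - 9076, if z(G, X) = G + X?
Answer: 17642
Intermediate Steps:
(z(-30, 20) + 26728) - 9076 = ((-30 + 20) + 26728) - 9076 = (-10 + 26728) - 9076 = 26718 - 9076 = 17642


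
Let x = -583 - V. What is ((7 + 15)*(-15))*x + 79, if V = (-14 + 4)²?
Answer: 225469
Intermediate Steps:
V = 100 (V = (-10)² = 100)
x = -683 (x = -583 - 1*100 = -583 - 100 = -683)
((7 + 15)*(-15))*x + 79 = ((7 + 15)*(-15))*(-683) + 79 = (22*(-15))*(-683) + 79 = -330*(-683) + 79 = 225390 + 79 = 225469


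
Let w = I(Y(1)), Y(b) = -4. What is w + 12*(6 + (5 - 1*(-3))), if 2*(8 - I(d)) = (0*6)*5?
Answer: 176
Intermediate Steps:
I(d) = 8 (I(d) = 8 - 0*6*5/2 = 8 - 0*5 = 8 - ½*0 = 8 + 0 = 8)
w = 8
w + 12*(6 + (5 - 1*(-3))) = 8 + 12*(6 + (5 - 1*(-3))) = 8 + 12*(6 + (5 + 3)) = 8 + 12*(6 + 8) = 8 + 12*14 = 8 + 168 = 176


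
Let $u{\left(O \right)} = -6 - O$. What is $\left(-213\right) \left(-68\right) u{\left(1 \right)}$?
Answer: $-101388$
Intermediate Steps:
$\left(-213\right) \left(-68\right) u{\left(1 \right)} = \left(-213\right) \left(-68\right) \left(-6 - 1\right) = 14484 \left(-6 - 1\right) = 14484 \left(-7\right) = -101388$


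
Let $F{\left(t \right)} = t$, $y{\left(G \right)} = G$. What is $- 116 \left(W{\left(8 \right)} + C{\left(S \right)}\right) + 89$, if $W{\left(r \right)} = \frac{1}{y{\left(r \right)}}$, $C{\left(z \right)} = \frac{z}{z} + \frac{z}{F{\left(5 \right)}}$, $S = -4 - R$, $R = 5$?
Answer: $\frac{1673}{10} \approx 167.3$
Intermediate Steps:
$S = -9$ ($S = -4 - 5 = -9$)
$C{\left(z \right)} = 1 + \frac{z}{5}$ ($C{\left(z \right)} = \frac{z}{z} + \frac{z}{5} = 1 + z \frac{1}{5} = 1 + \frac{z}{5}$)
$W{\left(r \right)} = \frac{1}{r}$
$- 116 \left(W{\left(8 \right)} + C{\left(S \right)}\right) + 89 = - 116 \left(\frac{1}{8} + \left(1 + \frac{1}{5} \left(-9\right)\right)\right) + 89 = - 116 \left(\frac{1}{8} + \left(1 - \frac{9}{5}\right)\right) + 89 = - 116 \left(\frac{1}{8} - \frac{4}{5}\right) + 89 = \left(-116\right) \left(- \frac{27}{40}\right) + 89 = \frac{783}{10} + 89 = \frac{1673}{10}$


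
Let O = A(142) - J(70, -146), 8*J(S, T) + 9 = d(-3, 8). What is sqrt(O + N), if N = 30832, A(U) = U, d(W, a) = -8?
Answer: sqrt(495618)/4 ≈ 176.00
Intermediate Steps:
J(S, T) = -17/8 (J(S, T) = -9/8 + (1/8)*(-8) = -9/8 - 1 = -17/8)
O = 1153/8 (O = 142 - 1*(-17/8) = 142 + 17/8 = 1153/8 ≈ 144.13)
sqrt(O + N) = sqrt(1153/8 + 30832) = sqrt(247809/8) = sqrt(495618)/4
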